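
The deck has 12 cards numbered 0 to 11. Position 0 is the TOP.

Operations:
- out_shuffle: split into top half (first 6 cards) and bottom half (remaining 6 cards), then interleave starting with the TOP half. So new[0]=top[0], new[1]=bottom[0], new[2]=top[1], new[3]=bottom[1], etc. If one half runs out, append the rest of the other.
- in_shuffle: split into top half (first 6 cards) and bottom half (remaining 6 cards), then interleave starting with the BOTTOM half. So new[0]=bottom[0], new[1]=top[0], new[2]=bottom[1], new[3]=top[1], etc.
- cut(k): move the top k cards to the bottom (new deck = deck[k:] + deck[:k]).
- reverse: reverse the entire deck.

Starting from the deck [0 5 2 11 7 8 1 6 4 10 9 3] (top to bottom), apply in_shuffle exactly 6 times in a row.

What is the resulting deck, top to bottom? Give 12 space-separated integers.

Answer: 3 9 10 4 6 1 8 7 11 2 5 0

Derivation:
After op 1 (in_shuffle): [1 0 6 5 4 2 10 11 9 7 3 8]
After op 2 (in_shuffle): [10 1 11 0 9 6 7 5 3 4 8 2]
After op 3 (in_shuffle): [7 10 5 1 3 11 4 0 8 9 2 6]
After op 4 (in_shuffle): [4 7 0 10 8 5 9 1 2 3 6 11]
After op 5 (in_shuffle): [9 4 1 7 2 0 3 10 6 8 11 5]
After op 6 (in_shuffle): [3 9 10 4 6 1 8 7 11 2 5 0]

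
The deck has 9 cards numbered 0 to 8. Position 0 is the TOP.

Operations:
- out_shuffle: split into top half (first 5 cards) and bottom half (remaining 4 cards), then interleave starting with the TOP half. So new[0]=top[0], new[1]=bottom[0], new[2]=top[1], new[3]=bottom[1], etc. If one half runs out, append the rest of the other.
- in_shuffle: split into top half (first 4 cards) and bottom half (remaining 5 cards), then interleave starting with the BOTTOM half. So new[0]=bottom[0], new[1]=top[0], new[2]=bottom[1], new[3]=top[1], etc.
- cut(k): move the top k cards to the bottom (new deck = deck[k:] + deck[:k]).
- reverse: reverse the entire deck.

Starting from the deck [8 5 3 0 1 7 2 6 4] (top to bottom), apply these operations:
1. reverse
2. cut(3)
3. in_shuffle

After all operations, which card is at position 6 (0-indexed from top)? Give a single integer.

Answer: 6

Derivation:
After op 1 (reverse): [4 6 2 7 1 0 3 5 8]
After op 2 (cut(3)): [7 1 0 3 5 8 4 6 2]
After op 3 (in_shuffle): [5 7 8 1 4 0 6 3 2]
Position 6: card 6.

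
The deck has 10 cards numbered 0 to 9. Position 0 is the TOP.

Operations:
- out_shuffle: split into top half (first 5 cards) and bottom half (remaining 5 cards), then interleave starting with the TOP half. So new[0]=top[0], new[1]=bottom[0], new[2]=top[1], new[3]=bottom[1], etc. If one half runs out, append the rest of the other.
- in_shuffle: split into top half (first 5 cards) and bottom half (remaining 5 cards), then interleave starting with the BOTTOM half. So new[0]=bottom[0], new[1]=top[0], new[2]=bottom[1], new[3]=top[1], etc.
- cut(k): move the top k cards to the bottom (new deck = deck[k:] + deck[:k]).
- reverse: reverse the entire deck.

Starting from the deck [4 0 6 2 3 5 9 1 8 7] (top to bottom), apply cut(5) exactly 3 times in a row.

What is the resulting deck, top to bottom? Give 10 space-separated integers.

After op 1 (cut(5)): [5 9 1 8 7 4 0 6 2 3]
After op 2 (cut(5)): [4 0 6 2 3 5 9 1 8 7]
After op 3 (cut(5)): [5 9 1 8 7 4 0 6 2 3]

Answer: 5 9 1 8 7 4 0 6 2 3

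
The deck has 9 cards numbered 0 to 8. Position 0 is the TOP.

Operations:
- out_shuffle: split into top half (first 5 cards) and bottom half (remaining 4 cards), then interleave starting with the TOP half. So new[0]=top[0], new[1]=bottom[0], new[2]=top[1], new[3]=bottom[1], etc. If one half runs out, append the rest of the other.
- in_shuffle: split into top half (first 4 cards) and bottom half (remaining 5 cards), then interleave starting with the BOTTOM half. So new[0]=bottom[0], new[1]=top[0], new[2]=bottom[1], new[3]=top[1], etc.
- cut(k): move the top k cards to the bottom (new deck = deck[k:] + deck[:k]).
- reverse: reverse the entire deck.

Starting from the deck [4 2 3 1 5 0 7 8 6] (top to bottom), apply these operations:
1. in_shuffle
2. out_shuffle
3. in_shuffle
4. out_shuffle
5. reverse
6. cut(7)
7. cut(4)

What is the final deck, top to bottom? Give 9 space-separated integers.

After op 1 (in_shuffle): [5 4 0 2 7 3 8 1 6]
After op 2 (out_shuffle): [5 3 4 8 0 1 2 6 7]
After op 3 (in_shuffle): [0 5 1 3 2 4 6 8 7]
After op 4 (out_shuffle): [0 4 5 6 1 8 3 7 2]
After op 5 (reverse): [2 7 3 8 1 6 5 4 0]
After op 6 (cut(7)): [4 0 2 7 3 8 1 6 5]
After op 7 (cut(4)): [3 8 1 6 5 4 0 2 7]

Answer: 3 8 1 6 5 4 0 2 7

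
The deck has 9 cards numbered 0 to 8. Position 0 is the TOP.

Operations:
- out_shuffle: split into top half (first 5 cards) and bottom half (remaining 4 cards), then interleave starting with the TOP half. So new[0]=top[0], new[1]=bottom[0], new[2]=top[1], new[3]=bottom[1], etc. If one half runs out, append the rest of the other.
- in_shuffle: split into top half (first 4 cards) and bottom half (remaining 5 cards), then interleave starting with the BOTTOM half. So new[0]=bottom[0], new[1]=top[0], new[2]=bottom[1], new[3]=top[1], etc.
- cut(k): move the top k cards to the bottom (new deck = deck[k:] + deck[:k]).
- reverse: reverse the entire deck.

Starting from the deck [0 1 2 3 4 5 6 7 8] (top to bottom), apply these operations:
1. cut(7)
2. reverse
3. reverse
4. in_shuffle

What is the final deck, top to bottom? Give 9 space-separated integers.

After op 1 (cut(7)): [7 8 0 1 2 3 4 5 6]
After op 2 (reverse): [6 5 4 3 2 1 0 8 7]
After op 3 (reverse): [7 8 0 1 2 3 4 5 6]
After op 4 (in_shuffle): [2 7 3 8 4 0 5 1 6]

Answer: 2 7 3 8 4 0 5 1 6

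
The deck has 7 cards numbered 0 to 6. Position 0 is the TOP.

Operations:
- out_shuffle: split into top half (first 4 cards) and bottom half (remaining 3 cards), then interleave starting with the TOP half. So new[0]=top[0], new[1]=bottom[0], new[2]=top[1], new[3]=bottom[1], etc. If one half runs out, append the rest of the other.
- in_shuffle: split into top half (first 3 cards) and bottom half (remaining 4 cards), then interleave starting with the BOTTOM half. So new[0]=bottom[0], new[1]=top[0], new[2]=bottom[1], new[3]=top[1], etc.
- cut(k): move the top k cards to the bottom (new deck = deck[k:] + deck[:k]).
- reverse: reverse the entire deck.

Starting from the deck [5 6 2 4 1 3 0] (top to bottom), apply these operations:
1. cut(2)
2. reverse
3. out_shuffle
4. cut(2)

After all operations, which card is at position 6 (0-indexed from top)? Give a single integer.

Answer: 1

Derivation:
After op 1 (cut(2)): [2 4 1 3 0 5 6]
After op 2 (reverse): [6 5 0 3 1 4 2]
After op 3 (out_shuffle): [6 1 5 4 0 2 3]
After op 4 (cut(2)): [5 4 0 2 3 6 1]
Position 6: card 1.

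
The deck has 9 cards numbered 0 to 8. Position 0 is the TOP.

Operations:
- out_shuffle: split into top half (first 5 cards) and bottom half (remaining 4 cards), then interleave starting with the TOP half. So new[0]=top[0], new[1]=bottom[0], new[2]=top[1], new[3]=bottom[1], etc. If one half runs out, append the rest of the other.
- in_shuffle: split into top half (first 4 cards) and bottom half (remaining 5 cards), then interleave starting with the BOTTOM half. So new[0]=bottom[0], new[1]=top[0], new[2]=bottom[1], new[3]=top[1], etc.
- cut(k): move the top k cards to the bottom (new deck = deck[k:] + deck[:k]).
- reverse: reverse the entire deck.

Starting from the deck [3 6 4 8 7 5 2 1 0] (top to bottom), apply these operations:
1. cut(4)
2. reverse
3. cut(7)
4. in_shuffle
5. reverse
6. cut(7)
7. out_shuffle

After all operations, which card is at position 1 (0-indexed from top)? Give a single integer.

Answer: 8

Derivation:
After op 1 (cut(4)): [7 5 2 1 0 3 6 4 8]
After op 2 (reverse): [8 4 6 3 0 1 2 5 7]
After op 3 (cut(7)): [5 7 8 4 6 3 0 1 2]
After op 4 (in_shuffle): [6 5 3 7 0 8 1 4 2]
After op 5 (reverse): [2 4 1 8 0 7 3 5 6]
After op 6 (cut(7)): [5 6 2 4 1 8 0 7 3]
After op 7 (out_shuffle): [5 8 6 0 2 7 4 3 1]
Position 1: card 8.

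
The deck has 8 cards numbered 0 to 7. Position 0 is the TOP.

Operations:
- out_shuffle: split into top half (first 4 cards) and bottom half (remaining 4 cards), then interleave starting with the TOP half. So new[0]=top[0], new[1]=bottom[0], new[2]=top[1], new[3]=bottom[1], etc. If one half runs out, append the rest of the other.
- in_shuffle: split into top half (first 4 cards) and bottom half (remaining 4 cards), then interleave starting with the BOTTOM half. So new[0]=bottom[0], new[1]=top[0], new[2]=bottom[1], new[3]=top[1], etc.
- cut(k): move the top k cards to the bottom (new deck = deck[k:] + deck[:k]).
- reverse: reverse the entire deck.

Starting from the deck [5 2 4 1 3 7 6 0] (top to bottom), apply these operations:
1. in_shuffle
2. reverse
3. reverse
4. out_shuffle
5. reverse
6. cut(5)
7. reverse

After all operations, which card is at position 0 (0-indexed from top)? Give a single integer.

Answer: 4

Derivation:
After op 1 (in_shuffle): [3 5 7 2 6 4 0 1]
After op 2 (reverse): [1 0 4 6 2 7 5 3]
After op 3 (reverse): [3 5 7 2 6 4 0 1]
After op 4 (out_shuffle): [3 6 5 4 7 0 2 1]
After op 5 (reverse): [1 2 0 7 4 5 6 3]
After op 6 (cut(5)): [5 6 3 1 2 0 7 4]
After op 7 (reverse): [4 7 0 2 1 3 6 5]
Position 0: card 4.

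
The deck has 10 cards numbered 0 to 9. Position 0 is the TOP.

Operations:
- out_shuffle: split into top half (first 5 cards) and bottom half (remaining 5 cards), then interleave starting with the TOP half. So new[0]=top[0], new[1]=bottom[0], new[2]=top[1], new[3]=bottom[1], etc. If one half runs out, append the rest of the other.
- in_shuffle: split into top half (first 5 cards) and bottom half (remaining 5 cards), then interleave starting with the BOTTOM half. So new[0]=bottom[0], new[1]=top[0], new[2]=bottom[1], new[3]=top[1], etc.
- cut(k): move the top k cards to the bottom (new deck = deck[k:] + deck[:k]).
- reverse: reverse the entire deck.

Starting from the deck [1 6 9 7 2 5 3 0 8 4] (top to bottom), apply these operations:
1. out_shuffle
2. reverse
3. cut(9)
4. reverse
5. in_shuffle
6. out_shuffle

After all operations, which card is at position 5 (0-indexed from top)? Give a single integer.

Answer: 9

Derivation:
After op 1 (out_shuffle): [1 5 6 3 9 0 7 8 2 4]
After op 2 (reverse): [4 2 8 7 0 9 3 6 5 1]
After op 3 (cut(9)): [1 4 2 8 7 0 9 3 6 5]
After op 4 (reverse): [5 6 3 9 0 7 8 2 4 1]
After op 5 (in_shuffle): [7 5 8 6 2 3 4 9 1 0]
After op 6 (out_shuffle): [7 3 5 4 8 9 6 1 2 0]
Position 5: card 9.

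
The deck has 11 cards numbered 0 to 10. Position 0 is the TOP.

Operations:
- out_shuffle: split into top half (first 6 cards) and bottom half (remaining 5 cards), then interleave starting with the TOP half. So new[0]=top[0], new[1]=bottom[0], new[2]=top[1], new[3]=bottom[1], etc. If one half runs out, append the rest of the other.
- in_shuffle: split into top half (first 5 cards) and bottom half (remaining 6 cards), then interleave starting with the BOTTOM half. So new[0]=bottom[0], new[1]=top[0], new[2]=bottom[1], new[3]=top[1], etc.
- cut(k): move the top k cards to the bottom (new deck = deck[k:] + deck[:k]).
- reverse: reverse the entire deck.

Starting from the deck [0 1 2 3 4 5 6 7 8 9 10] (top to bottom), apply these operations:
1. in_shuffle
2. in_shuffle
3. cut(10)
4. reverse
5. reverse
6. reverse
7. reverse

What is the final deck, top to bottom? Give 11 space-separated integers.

Answer: 10 2 5 8 0 3 6 9 1 4 7

Derivation:
After op 1 (in_shuffle): [5 0 6 1 7 2 8 3 9 4 10]
After op 2 (in_shuffle): [2 5 8 0 3 6 9 1 4 7 10]
After op 3 (cut(10)): [10 2 5 8 0 3 6 9 1 4 7]
After op 4 (reverse): [7 4 1 9 6 3 0 8 5 2 10]
After op 5 (reverse): [10 2 5 8 0 3 6 9 1 4 7]
After op 6 (reverse): [7 4 1 9 6 3 0 8 5 2 10]
After op 7 (reverse): [10 2 5 8 0 3 6 9 1 4 7]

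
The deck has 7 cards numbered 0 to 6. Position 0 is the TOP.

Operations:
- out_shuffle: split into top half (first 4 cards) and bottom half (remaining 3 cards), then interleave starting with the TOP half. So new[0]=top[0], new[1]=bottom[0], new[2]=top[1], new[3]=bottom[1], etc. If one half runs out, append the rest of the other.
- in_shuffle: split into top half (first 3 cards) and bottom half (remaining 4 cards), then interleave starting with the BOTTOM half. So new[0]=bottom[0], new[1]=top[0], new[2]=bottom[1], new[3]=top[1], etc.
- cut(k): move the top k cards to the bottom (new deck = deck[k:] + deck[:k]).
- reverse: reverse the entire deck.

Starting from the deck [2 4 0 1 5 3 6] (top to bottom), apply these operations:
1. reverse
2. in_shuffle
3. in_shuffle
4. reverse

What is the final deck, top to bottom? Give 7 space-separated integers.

After op 1 (reverse): [6 3 5 1 0 4 2]
After op 2 (in_shuffle): [1 6 0 3 4 5 2]
After op 3 (in_shuffle): [3 1 4 6 5 0 2]
After op 4 (reverse): [2 0 5 6 4 1 3]

Answer: 2 0 5 6 4 1 3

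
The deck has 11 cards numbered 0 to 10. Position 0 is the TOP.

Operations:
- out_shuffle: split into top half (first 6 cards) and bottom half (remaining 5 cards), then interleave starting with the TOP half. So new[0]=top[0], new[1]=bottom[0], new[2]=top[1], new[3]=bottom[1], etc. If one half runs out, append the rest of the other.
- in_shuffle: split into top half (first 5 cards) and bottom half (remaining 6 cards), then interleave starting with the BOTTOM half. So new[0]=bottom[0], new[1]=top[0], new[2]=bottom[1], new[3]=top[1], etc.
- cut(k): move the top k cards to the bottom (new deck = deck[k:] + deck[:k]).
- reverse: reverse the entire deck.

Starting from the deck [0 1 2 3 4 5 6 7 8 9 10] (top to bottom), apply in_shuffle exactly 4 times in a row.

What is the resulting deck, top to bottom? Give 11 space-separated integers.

Answer: 8 6 4 2 0 9 7 5 3 1 10

Derivation:
After op 1 (in_shuffle): [5 0 6 1 7 2 8 3 9 4 10]
After op 2 (in_shuffle): [2 5 8 0 3 6 9 1 4 7 10]
After op 3 (in_shuffle): [6 2 9 5 1 8 4 0 7 3 10]
After op 4 (in_shuffle): [8 6 4 2 0 9 7 5 3 1 10]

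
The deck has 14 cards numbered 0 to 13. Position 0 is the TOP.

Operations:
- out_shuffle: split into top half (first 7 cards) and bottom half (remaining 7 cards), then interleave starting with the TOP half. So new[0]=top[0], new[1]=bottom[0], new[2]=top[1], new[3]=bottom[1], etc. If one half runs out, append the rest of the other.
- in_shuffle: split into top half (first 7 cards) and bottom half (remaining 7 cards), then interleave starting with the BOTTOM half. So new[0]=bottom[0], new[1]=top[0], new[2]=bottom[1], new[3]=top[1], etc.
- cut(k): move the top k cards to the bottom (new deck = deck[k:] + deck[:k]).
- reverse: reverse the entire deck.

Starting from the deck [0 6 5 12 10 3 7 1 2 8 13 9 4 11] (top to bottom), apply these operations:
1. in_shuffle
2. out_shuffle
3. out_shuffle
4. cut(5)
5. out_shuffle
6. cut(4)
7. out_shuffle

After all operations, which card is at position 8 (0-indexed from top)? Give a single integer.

After op 1 (in_shuffle): [1 0 2 6 8 5 13 12 9 10 4 3 11 7]
After op 2 (out_shuffle): [1 12 0 9 2 10 6 4 8 3 5 11 13 7]
After op 3 (out_shuffle): [1 4 12 8 0 3 9 5 2 11 10 13 6 7]
After op 4 (cut(5)): [3 9 5 2 11 10 13 6 7 1 4 12 8 0]
After op 5 (out_shuffle): [3 6 9 7 5 1 2 4 11 12 10 8 13 0]
After op 6 (cut(4)): [5 1 2 4 11 12 10 8 13 0 3 6 9 7]
After op 7 (out_shuffle): [5 8 1 13 2 0 4 3 11 6 12 9 10 7]
Position 8: card 11.

Answer: 11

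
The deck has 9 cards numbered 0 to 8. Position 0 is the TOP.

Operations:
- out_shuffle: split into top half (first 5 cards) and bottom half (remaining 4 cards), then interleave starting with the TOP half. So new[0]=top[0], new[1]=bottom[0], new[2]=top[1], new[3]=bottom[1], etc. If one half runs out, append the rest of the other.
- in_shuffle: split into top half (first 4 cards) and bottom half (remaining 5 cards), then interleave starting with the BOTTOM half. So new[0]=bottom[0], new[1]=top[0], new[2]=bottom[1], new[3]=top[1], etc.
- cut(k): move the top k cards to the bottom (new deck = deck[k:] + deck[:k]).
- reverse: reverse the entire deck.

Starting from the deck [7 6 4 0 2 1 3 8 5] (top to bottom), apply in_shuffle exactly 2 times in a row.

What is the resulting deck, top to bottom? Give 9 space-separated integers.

After op 1 (in_shuffle): [2 7 1 6 3 4 8 0 5]
After op 2 (in_shuffle): [3 2 4 7 8 1 0 6 5]

Answer: 3 2 4 7 8 1 0 6 5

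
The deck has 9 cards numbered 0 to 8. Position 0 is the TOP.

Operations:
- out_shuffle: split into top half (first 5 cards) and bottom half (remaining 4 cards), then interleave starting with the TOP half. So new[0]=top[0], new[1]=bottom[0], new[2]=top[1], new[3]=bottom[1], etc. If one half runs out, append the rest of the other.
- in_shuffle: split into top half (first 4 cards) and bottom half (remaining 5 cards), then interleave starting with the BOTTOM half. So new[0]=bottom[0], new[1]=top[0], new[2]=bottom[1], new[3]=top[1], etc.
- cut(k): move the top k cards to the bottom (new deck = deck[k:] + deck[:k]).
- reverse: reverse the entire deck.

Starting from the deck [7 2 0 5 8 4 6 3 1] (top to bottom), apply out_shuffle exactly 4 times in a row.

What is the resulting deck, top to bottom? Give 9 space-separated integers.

After op 1 (out_shuffle): [7 4 2 6 0 3 5 1 8]
After op 2 (out_shuffle): [7 3 4 5 2 1 6 8 0]
After op 3 (out_shuffle): [7 1 3 6 4 8 5 0 2]
After op 4 (out_shuffle): [7 8 1 5 3 0 6 2 4]

Answer: 7 8 1 5 3 0 6 2 4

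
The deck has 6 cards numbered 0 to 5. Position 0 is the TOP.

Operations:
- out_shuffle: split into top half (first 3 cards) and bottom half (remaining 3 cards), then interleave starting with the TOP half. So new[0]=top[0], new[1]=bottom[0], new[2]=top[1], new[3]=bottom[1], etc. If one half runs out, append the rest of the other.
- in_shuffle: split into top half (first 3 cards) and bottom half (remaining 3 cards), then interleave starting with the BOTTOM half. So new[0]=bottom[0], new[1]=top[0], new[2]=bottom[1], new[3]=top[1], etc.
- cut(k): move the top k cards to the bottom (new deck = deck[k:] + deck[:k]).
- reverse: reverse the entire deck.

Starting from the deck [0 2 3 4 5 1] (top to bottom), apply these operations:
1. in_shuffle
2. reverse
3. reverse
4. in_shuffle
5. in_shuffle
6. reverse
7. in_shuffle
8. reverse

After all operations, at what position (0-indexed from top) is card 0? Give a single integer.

Answer: 1

Derivation:
After op 1 (in_shuffle): [4 0 5 2 1 3]
After op 2 (reverse): [3 1 2 5 0 4]
After op 3 (reverse): [4 0 5 2 1 3]
After op 4 (in_shuffle): [2 4 1 0 3 5]
After op 5 (in_shuffle): [0 2 3 4 5 1]
After op 6 (reverse): [1 5 4 3 2 0]
After op 7 (in_shuffle): [3 1 2 5 0 4]
After op 8 (reverse): [4 0 5 2 1 3]
Card 0 is at position 1.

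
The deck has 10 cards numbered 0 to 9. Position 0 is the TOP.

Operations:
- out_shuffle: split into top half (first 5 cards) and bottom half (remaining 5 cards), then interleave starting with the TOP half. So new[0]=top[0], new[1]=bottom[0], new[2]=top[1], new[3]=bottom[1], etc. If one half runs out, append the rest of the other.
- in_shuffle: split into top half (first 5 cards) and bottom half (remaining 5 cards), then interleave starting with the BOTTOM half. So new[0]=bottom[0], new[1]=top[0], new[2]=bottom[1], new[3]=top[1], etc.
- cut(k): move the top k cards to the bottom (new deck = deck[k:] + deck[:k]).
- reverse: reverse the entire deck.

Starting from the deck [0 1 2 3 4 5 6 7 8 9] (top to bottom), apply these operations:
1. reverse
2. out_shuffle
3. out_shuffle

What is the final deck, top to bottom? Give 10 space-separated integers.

Answer: 9 2 4 6 8 1 3 5 7 0

Derivation:
After op 1 (reverse): [9 8 7 6 5 4 3 2 1 0]
After op 2 (out_shuffle): [9 4 8 3 7 2 6 1 5 0]
After op 3 (out_shuffle): [9 2 4 6 8 1 3 5 7 0]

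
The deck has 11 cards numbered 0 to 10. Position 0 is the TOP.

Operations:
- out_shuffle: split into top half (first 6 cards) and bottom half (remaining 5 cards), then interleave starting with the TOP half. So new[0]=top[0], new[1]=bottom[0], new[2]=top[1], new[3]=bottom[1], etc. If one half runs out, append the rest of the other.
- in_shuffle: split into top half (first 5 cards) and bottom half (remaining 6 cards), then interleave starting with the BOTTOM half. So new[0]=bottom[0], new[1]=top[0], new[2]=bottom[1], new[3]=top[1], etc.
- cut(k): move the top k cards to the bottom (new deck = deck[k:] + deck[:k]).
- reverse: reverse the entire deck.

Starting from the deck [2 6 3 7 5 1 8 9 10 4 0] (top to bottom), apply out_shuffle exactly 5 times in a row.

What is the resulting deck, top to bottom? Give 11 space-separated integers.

After op 1 (out_shuffle): [2 8 6 9 3 10 7 4 5 0 1]
After op 2 (out_shuffle): [2 7 8 4 6 5 9 0 3 1 10]
After op 3 (out_shuffle): [2 9 7 0 8 3 4 1 6 10 5]
After op 4 (out_shuffle): [2 4 9 1 7 6 0 10 8 5 3]
After op 5 (out_shuffle): [2 0 4 10 9 8 1 5 7 3 6]

Answer: 2 0 4 10 9 8 1 5 7 3 6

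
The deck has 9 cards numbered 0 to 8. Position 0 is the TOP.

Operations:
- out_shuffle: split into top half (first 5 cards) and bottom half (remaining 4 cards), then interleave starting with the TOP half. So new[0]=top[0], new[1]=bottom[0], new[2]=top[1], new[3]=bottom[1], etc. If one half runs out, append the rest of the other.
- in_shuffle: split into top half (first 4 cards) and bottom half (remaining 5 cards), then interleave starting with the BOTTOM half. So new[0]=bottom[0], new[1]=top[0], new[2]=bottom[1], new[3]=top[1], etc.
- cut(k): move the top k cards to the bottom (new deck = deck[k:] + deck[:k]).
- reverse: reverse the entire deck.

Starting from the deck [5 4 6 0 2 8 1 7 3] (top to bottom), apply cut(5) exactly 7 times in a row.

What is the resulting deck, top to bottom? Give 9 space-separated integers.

Answer: 3 5 4 6 0 2 8 1 7

Derivation:
After op 1 (cut(5)): [8 1 7 3 5 4 6 0 2]
After op 2 (cut(5)): [4 6 0 2 8 1 7 3 5]
After op 3 (cut(5)): [1 7 3 5 4 6 0 2 8]
After op 4 (cut(5)): [6 0 2 8 1 7 3 5 4]
After op 5 (cut(5)): [7 3 5 4 6 0 2 8 1]
After op 6 (cut(5)): [0 2 8 1 7 3 5 4 6]
After op 7 (cut(5)): [3 5 4 6 0 2 8 1 7]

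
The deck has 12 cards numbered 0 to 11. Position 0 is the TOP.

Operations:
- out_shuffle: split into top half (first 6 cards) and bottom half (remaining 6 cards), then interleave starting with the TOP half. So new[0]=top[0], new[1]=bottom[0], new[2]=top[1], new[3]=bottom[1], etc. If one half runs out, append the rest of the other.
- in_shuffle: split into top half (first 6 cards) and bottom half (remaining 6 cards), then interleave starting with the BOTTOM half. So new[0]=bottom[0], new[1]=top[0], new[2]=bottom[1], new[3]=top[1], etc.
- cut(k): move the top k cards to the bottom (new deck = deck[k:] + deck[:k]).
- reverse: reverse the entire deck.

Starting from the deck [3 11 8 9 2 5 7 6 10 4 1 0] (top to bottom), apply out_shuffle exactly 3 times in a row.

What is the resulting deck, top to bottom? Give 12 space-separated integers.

Answer: 3 6 9 1 7 8 4 5 11 10 2 0

Derivation:
After op 1 (out_shuffle): [3 7 11 6 8 10 9 4 2 1 5 0]
After op 2 (out_shuffle): [3 9 7 4 11 2 6 1 8 5 10 0]
After op 3 (out_shuffle): [3 6 9 1 7 8 4 5 11 10 2 0]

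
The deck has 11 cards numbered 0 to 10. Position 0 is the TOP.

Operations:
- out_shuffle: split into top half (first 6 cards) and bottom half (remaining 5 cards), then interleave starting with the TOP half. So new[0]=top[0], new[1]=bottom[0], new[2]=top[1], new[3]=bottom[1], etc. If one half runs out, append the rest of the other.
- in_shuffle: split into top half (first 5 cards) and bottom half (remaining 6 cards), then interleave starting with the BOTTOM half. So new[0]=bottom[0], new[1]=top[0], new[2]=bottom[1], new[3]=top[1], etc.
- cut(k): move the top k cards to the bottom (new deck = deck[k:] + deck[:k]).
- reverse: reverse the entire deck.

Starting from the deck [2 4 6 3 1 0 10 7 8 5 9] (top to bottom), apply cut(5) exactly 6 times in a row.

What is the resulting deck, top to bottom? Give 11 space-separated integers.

After op 1 (cut(5)): [0 10 7 8 5 9 2 4 6 3 1]
After op 2 (cut(5)): [9 2 4 6 3 1 0 10 7 8 5]
After op 3 (cut(5)): [1 0 10 7 8 5 9 2 4 6 3]
After op 4 (cut(5)): [5 9 2 4 6 3 1 0 10 7 8]
After op 5 (cut(5)): [3 1 0 10 7 8 5 9 2 4 6]
After op 6 (cut(5)): [8 5 9 2 4 6 3 1 0 10 7]

Answer: 8 5 9 2 4 6 3 1 0 10 7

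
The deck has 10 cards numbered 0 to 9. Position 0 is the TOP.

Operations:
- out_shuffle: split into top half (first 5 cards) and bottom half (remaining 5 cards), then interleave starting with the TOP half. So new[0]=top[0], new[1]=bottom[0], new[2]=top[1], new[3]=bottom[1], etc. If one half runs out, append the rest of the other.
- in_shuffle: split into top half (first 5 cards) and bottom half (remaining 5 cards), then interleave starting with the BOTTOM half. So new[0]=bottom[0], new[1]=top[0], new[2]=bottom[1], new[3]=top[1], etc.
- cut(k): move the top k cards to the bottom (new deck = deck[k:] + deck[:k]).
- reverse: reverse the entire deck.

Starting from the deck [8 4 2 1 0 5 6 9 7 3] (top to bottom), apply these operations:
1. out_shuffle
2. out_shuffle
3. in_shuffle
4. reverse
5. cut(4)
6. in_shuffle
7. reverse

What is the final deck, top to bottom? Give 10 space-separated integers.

Answer: 8 2 6 1 9 3 0 4 5 7

Derivation:
After op 1 (out_shuffle): [8 5 4 6 2 9 1 7 0 3]
After op 2 (out_shuffle): [8 9 5 1 4 7 6 0 2 3]
After op 3 (in_shuffle): [7 8 6 9 0 5 2 1 3 4]
After op 4 (reverse): [4 3 1 2 5 0 9 6 8 7]
After op 5 (cut(4)): [5 0 9 6 8 7 4 3 1 2]
After op 6 (in_shuffle): [7 5 4 0 3 9 1 6 2 8]
After op 7 (reverse): [8 2 6 1 9 3 0 4 5 7]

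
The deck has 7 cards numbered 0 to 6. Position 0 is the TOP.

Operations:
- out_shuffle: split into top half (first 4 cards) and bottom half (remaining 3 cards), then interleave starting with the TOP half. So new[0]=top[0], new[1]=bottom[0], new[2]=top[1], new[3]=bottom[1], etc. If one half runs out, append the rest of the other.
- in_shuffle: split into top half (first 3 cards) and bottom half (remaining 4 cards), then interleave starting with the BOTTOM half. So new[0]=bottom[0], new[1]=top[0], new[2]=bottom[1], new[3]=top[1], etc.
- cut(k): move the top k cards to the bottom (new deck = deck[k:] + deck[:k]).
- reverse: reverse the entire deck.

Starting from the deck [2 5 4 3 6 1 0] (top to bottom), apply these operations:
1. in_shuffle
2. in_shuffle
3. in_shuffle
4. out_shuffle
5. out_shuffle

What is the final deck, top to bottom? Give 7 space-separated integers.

After op 1 (in_shuffle): [3 2 6 5 1 4 0]
After op 2 (in_shuffle): [5 3 1 2 4 6 0]
After op 3 (in_shuffle): [2 5 4 3 6 1 0]
After op 4 (out_shuffle): [2 6 5 1 4 0 3]
After op 5 (out_shuffle): [2 4 6 0 5 3 1]

Answer: 2 4 6 0 5 3 1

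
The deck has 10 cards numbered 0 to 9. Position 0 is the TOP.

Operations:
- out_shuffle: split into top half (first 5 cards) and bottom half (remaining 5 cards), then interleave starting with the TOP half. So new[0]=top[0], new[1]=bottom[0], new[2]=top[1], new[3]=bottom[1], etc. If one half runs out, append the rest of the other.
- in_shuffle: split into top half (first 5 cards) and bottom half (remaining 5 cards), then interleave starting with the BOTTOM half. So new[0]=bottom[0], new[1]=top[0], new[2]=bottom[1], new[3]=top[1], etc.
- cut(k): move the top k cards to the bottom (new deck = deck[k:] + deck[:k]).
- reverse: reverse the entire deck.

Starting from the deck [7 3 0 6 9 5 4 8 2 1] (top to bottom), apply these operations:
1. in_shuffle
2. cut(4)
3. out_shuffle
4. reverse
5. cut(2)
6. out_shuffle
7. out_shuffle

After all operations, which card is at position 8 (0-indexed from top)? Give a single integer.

Answer: 7

Derivation:
After op 1 (in_shuffle): [5 7 4 3 8 0 2 6 1 9]
After op 2 (cut(4)): [8 0 2 6 1 9 5 7 4 3]
After op 3 (out_shuffle): [8 9 0 5 2 7 6 4 1 3]
After op 4 (reverse): [3 1 4 6 7 2 5 0 9 8]
After op 5 (cut(2)): [4 6 7 2 5 0 9 8 3 1]
After op 6 (out_shuffle): [4 0 6 9 7 8 2 3 5 1]
After op 7 (out_shuffle): [4 8 0 2 6 3 9 5 7 1]
Position 8: card 7.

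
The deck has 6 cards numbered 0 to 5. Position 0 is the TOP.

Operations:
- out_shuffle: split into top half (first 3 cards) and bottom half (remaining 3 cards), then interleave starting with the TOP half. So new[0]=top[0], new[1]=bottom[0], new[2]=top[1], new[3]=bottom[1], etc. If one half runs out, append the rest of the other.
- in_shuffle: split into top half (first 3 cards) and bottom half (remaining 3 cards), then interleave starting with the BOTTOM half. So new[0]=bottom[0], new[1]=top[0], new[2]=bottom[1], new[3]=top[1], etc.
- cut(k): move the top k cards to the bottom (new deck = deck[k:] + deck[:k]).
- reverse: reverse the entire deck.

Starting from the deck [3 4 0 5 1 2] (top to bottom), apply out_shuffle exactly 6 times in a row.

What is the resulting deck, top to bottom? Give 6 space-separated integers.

Answer: 3 1 5 0 4 2

Derivation:
After op 1 (out_shuffle): [3 5 4 1 0 2]
After op 2 (out_shuffle): [3 1 5 0 4 2]
After op 3 (out_shuffle): [3 0 1 4 5 2]
After op 4 (out_shuffle): [3 4 0 5 1 2]
After op 5 (out_shuffle): [3 5 4 1 0 2]
After op 6 (out_shuffle): [3 1 5 0 4 2]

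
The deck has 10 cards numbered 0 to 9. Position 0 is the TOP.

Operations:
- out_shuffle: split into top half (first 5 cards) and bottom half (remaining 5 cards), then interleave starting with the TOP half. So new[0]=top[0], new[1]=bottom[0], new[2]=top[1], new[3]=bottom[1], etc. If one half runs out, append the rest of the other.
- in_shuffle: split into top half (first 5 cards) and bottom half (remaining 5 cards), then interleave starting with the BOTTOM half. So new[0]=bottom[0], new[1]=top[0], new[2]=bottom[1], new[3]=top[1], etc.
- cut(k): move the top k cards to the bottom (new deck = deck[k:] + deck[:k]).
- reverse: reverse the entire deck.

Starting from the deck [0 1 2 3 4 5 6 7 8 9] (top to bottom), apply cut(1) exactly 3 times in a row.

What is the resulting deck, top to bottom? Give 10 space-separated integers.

After op 1 (cut(1)): [1 2 3 4 5 6 7 8 9 0]
After op 2 (cut(1)): [2 3 4 5 6 7 8 9 0 1]
After op 3 (cut(1)): [3 4 5 6 7 8 9 0 1 2]

Answer: 3 4 5 6 7 8 9 0 1 2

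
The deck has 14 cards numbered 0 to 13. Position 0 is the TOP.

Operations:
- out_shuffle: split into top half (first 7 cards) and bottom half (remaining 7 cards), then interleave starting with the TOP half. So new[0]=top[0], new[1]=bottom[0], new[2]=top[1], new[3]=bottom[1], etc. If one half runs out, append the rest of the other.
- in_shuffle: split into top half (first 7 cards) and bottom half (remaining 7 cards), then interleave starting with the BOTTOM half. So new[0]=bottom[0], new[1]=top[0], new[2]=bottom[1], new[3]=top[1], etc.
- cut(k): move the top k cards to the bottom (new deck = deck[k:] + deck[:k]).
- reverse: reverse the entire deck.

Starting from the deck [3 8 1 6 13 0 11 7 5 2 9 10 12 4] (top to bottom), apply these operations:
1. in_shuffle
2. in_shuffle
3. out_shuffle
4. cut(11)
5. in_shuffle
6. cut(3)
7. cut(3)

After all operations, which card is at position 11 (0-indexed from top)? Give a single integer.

After op 1 (in_shuffle): [7 3 5 8 2 1 9 6 10 13 12 0 4 11]
After op 2 (in_shuffle): [6 7 10 3 13 5 12 8 0 2 4 1 11 9]
After op 3 (out_shuffle): [6 8 7 0 10 2 3 4 13 1 5 11 12 9]
After op 4 (cut(11)): [11 12 9 6 8 7 0 10 2 3 4 13 1 5]
After op 5 (in_shuffle): [10 11 2 12 3 9 4 6 13 8 1 7 5 0]
After op 6 (cut(3)): [12 3 9 4 6 13 8 1 7 5 0 10 11 2]
After op 7 (cut(3)): [4 6 13 8 1 7 5 0 10 11 2 12 3 9]
Position 11: card 12.

Answer: 12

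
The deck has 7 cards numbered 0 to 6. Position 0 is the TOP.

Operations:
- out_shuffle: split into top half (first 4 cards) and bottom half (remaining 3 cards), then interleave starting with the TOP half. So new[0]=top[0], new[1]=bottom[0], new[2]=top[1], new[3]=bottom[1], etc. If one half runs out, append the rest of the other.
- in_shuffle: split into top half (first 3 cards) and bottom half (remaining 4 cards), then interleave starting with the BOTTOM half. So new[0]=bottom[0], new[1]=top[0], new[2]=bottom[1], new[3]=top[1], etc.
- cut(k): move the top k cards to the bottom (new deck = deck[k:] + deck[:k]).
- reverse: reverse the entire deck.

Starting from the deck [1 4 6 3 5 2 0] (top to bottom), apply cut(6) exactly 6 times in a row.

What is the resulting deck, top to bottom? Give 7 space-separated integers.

After op 1 (cut(6)): [0 1 4 6 3 5 2]
After op 2 (cut(6)): [2 0 1 4 6 3 5]
After op 3 (cut(6)): [5 2 0 1 4 6 3]
After op 4 (cut(6)): [3 5 2 0 1 4 6]
After op 5 (cut(6)): [6 3 5 2 0 1 4]
After op 6 (cut(6)): [4 6 3 5 2 0 1]

Answer: 4 6 3 5 2 0 1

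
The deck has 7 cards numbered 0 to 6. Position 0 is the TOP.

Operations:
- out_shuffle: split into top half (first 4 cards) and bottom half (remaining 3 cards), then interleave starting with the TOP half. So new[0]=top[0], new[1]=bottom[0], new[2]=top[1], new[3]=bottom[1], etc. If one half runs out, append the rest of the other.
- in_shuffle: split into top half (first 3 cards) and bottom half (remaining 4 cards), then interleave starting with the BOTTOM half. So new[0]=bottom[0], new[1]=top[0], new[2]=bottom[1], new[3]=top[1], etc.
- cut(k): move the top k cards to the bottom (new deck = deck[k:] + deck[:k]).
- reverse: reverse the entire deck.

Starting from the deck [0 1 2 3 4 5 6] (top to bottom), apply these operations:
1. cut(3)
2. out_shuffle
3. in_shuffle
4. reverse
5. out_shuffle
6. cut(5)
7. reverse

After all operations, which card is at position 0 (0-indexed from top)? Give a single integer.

Answer: 2

Derivation:
After op 1 (cut(3)): [3 4 5 6 0 1 2]
After op 2 (out_shuffle): [3 0 4 1 5 2 6]
After op 3 (in_shuffle): [1 3 5 0 2 4 6]
After op 4 (reverse): [6 4 2 0 5 3 1]
After op 5 (out_shuffle): [6 5 4 3 2 1 0]
After op 6 (cut(5)): [1 0 6 5 4 3 2]
After op 7 (reverse): [2 3 4 5 6 0 1]
Position 0: card 2.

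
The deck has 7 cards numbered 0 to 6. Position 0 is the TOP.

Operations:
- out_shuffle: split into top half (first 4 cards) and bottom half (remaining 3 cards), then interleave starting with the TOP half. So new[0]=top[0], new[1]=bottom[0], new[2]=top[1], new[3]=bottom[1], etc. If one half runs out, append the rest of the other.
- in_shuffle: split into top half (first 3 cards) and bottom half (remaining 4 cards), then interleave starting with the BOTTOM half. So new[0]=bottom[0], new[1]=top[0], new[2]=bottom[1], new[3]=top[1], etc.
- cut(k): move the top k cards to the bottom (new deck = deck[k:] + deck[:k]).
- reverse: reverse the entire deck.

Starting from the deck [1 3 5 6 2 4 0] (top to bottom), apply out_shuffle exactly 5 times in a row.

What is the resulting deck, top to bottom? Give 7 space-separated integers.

Answer: 1 5 2 0 3 6 4

Derivation:
After op 1 (out_shuffle): [1 2 3 4 5 0 6]
After op 2 (out_shuffle): [1 5 2 0 3 6 4]
After op 3 (out_shuffle): [1 3 5 6 2 4 0]
After op 4 (out_shuffle): [1 2 3 4 5 0 6]
After op 5 (out_shuffle): [1 5 2 0 3 6 4]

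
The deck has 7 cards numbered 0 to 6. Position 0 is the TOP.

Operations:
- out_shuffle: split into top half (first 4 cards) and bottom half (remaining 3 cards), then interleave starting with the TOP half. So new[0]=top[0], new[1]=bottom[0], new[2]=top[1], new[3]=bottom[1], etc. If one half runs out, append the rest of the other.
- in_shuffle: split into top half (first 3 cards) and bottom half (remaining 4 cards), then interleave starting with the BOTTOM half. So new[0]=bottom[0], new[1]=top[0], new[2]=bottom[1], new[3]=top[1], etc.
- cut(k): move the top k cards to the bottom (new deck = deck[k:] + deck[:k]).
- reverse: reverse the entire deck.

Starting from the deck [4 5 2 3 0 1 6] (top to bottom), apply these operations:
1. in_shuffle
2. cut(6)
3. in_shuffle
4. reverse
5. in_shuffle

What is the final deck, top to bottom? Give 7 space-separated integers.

Answer: 3 2 5 4 6 1 0

Derivation:
After op 1 (in_shuffle): [3 4 0 5 1 2 6]
After op 2 (cut(6)): [6 3 4 0 5 1 2]
After op 3 (in_shuffle): [0 6 5 3 1 4 2]
After op 4 (reverse): [2 4 1 3 5 6 0]
After op 5 (in_shuffle): [3 2 5 4 6 1 0]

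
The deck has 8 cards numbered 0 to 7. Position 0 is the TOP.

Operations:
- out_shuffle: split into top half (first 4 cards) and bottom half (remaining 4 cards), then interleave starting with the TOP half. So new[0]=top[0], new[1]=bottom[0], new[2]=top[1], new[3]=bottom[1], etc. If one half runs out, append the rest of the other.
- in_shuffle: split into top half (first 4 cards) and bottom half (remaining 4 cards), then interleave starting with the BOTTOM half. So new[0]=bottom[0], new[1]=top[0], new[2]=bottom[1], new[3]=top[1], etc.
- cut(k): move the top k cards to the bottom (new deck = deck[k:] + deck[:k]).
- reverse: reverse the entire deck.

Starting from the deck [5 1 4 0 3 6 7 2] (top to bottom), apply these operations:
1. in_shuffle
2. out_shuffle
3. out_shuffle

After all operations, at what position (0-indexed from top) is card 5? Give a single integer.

After op 1 (in_shuffle): [3 5 6 1 7 4 2 0]
After op 2 (out_shuffle): [3 7 5 4 6 2 1 0]
After op 3 (out_shuffle): [3 6 7 2 5 1 4 0]
Card 5 is at position 4.

Answer: 4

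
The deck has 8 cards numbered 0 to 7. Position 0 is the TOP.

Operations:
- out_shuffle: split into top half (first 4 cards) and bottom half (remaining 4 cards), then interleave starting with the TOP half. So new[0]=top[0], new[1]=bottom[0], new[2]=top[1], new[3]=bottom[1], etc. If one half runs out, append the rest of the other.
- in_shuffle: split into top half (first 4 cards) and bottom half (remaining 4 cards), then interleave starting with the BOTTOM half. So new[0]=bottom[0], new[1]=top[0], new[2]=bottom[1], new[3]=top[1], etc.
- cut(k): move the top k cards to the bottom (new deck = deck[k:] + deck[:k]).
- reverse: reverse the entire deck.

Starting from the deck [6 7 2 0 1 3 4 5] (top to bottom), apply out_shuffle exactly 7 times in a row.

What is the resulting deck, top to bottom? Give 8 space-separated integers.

After op 1 (out_shuffle): [6 1 7 3 2 4 0 5]
After op 2 (out_shuffle): [6 2 1 4 7 0 3 5]
After op 3 (out_shuffle): [6 7 2 0 1 3 4 5]
After op 4 (out_shuffle): [6 1 7 3 2 4 0 5]
After op 5 (out_shuffle): [6 2 1 4 7 0 3 5]
After op 6 (out_shuffle): [6 7 2 0 1 3 4 5]
After op 7 (out_shuffle): [6 1 7 3 2 4 0 5]

Answer: 6 1 7 3 2 4 0 5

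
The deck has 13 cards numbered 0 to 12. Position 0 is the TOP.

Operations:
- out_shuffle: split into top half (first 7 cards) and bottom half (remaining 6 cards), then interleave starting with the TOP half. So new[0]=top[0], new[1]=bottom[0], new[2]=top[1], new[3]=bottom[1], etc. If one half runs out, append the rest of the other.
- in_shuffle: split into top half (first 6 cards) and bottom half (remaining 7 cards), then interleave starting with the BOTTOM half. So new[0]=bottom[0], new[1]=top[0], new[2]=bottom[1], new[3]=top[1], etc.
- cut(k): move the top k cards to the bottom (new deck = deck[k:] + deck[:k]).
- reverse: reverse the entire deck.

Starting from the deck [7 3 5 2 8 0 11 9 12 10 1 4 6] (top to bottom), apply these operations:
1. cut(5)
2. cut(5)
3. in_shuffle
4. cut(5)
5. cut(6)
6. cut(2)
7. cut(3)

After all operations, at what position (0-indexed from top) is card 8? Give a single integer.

Answer: 12

Derivation:
After op 1 (cut(5)): [0 11 9 12 10 1 4 6 7 3 5 2 8]
After op 2 (cut(5)): [1 4 6 7 3 5 2 8 0 11 9 12 10]
After op 3 (in_shuffle): [2 1 8 4 0 6 11 7 9 3 12 5 10]
After op 4 (cut(5)): [6 11 7 9 3 12 5 10 2 1 8 4 0]
After op 5 (cut(6)): [5 10 2 1 8 4 0 6 11 7 9 3 12]
After op 6 (cut(2)): [2 1 8 4 0 6 11 7 9 3 12 5 10]
After op 7 (cut(3)): [4 0 6 11 7 9 3 12 5 10 2 1 8]
Card 8 is at position 12.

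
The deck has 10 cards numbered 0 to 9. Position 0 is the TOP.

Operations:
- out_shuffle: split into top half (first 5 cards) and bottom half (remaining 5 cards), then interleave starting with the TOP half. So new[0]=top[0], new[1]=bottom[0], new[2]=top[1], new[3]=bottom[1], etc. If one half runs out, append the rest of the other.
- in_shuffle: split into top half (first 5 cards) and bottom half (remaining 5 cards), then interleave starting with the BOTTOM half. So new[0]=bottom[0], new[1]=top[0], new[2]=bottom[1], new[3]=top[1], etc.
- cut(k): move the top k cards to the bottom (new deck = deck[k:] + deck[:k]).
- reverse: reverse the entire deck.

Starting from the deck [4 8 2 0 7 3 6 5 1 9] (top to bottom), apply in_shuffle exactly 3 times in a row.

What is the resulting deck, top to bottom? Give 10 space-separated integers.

Answer: 6 2 9 3 8 1 7 4 5 0

Derivation:
After op 1 (in_shuffle): [3 4 6 8 5 2 1 0 9 7]
After op 2 (in_shuffle): [2 3 1 4 0 6 9 8 7 5]
After op 3 (in_shuffle): [6 2 9 3 8 1 7 4 5 0]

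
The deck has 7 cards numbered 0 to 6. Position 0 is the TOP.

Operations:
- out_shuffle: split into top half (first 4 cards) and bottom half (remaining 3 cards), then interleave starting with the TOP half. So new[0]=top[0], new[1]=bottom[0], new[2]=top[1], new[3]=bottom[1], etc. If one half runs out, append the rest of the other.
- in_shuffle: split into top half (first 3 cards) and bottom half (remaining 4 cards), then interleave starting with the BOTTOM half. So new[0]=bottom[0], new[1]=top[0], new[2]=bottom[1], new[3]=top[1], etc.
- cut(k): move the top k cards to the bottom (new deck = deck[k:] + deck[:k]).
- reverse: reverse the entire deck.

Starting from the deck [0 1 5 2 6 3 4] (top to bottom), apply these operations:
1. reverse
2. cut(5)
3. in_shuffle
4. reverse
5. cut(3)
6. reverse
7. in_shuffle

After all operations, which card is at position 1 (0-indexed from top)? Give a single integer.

Answer: 2

Derivation:
After op 1 (reverse): [4 3 6 2 5 1 0]
After op 2 (cut(5)): [1 0 4 3 6 2 5]
After op 3 (in_shuffle): [3 1 6 0 2 4 5]
After op 4 (reverse): [5 4 2 0 6 1 3]
After op 5 (cut(3)): [0 6 1 3 5 4 2]
After op 6 (reverse): [2 4 5 3 1 6 0]
After op 7 (in_shuffle): [3 2 1 4 6 5 0]
Position 1: card 2.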